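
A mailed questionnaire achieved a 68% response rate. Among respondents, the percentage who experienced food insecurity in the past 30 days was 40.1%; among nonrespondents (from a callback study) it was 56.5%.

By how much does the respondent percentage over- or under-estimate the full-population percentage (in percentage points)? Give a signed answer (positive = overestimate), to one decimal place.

-5.2 percentage points

Nonresponse fraction = 1 − 0.68 = 0.32.
Bias = (nonresponse fraction) × (respondent percentage − nonrespondent percentage)
     = 0.32 × (40.1 − 56.5) = 0.32 × -16.4 = -5.248.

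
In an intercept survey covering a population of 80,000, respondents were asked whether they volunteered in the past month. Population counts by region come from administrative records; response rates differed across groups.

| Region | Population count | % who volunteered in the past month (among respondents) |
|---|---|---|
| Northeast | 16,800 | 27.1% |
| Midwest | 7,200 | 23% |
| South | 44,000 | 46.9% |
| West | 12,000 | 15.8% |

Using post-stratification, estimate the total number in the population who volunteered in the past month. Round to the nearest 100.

Apply each group's respondent rate to its population count:
  Northeast: 16,800 × 27.1% = 4552.8
  Midwest: 7,200 × 23% = 1656
  South: 44,000 × 46.9% = 20,636
  West: 12,000 × 15.8% = 1896
Estimated total = 28740.8 → 28,700.

28,700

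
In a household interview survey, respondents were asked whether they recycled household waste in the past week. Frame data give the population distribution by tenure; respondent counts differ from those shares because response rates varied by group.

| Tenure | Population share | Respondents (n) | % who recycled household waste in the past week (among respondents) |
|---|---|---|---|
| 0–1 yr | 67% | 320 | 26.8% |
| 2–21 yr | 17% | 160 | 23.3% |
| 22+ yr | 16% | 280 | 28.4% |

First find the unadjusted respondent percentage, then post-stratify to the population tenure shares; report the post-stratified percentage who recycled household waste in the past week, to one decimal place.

Unadjusted (pooled respondent) estimate weights by respondent counts:
  (320/760)×26.8 + (160/760)×23.3 + (280/760)×28.4 = 26.6526%
Post-stratified estimate weights by population shares:
  0.67×26.8 + 0.17×23.3 + 0.16×28.4 = 26.461%

26.5%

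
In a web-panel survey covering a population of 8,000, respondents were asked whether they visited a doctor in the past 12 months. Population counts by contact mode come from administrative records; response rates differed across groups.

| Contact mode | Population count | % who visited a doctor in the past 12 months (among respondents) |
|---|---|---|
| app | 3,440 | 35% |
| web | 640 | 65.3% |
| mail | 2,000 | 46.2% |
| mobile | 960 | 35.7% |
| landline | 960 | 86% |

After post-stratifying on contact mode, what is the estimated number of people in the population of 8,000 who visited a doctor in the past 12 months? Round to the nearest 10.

Each cell contributes its population count × the respondent rate:
  app: 3,440 × 35% = 1204
  web: 640 × 65.3% = 417.92
  mail: 2,000 × 46.2% = 924
  mobile: 960 × 35.7% = 342.72
  landline: 960 × 86% = 825.6
Estimated total = 3714.24 → 3,710.

3,710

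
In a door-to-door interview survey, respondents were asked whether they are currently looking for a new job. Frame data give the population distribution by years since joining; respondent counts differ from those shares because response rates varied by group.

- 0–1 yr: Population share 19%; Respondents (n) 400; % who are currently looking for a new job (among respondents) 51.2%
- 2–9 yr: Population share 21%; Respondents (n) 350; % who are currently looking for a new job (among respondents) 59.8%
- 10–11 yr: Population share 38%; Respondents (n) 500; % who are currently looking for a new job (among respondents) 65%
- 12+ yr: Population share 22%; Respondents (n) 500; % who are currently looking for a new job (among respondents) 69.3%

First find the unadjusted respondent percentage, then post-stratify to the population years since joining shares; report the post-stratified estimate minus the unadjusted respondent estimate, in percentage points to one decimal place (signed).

+0.2 percentage points

Without adjustment, the pooled respondent share is:
  (400/1750)×51.2 + (350/1750)×59.8 + (500/1750)×65 + (500/1750)×69.3 = 62.0343%
Post-stratifying to population shares instead:
  0.19×51.2 + 0.21×59.8 + 0.38×65 + 0.22×69.3 = 62.232%
Difference = 62.232 − 62.0343 = 0.1977 pp.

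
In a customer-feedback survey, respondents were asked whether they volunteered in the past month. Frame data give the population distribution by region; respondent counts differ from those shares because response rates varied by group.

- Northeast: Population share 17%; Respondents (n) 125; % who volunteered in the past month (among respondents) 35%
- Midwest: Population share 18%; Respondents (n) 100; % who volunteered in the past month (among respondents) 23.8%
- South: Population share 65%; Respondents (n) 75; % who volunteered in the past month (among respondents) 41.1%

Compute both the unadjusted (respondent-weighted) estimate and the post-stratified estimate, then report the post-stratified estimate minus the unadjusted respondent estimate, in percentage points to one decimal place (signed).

Unadjusted (pooled respondent) estimate weights by respondent counts:
  (125/300)×35 + (100/300)×23.8 + (75/300)×41.1 = 32.7917%
Reweighting by population region shares:
  0.17×35 + 0.18×23.8 + 0.65×41.1 = 36.949%
Difference = 36.949 − 32.7917 = 4.1573 pp.

+4.2 percentage points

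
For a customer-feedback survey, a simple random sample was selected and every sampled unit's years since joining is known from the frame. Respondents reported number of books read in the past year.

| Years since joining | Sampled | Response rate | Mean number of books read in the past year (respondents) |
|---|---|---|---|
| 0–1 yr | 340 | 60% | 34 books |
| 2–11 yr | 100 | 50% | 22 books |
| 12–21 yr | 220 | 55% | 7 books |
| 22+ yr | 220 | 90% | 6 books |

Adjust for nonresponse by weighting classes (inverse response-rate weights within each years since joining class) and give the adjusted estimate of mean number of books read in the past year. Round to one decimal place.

18.9

Each respondent's weight = sampled/responded in their class; summing within a class gives n_sampled, so:
  0–1 yr: 340 × 34 = 11,560
  2–11 yr: 100 × 22 = 2200
  12–21 yr: 220 × 7 = 1540
  22+ yr: 220 × 6 = 1320
Adjusted estimate = 16,620 / 880 = 18.8864 → 18.9.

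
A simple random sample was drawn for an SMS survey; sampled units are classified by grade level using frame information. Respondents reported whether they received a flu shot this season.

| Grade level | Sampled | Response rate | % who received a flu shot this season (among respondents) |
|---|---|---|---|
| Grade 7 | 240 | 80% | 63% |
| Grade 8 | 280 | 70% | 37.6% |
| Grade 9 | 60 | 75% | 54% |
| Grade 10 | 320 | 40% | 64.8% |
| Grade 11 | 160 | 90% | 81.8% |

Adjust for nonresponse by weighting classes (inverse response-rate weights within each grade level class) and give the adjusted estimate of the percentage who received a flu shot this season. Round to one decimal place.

59.2%

Inverse-response-rate weighting restores each class to its sampled count, so class totals weight by n_sampled:
  Grade 7: 240 × 63 = 15,120
  Grade 8: 280 × 37.6 = 10,528
  Grade 9: 60 × 54 = 3240
  Grade 10: 320 × 64.8 = 20,736
  Grade 11: 160 × 81.8 = 13,088
Adjusted estimate = 62,712 / 1,060 = 59.1623 → 59.2%.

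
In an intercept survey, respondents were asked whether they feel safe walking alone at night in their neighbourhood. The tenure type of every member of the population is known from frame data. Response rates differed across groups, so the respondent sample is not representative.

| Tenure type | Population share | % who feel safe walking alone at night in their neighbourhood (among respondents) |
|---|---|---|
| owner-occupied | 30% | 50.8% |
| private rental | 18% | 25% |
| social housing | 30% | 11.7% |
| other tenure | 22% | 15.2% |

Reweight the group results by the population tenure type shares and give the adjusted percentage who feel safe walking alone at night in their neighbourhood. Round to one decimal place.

26.6%

Weight each group's respondent value by its population share:
  owner-occupied: 0.3 × 50.8 = 15.24
  private rental: 0.18 × 25 = 4.5
  social housing: 0.3 × 11.7 = 3.51
  other tenure: 0.22 × 15.2 = 3.344
Post-stratified estimate = 26.594 → 26.6%.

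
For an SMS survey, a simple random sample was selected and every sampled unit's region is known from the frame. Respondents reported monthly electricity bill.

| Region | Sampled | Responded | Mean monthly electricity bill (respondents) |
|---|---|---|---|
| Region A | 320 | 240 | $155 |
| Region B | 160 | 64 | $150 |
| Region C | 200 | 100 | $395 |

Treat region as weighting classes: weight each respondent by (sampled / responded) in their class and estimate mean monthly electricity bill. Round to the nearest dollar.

Class response rates: Region A 240/320 = 75%, Region B 64/160 = 40%, Region C 100/200 = 50%.
With weight = n_sampled/n_responded per class, the weighted class total is n_sampled:
  Region A: 320 × 155 = 49,600
  Region B: 160 × 150 = 24,000
  Region C: 200 × 395 = 79,000
Adjusted estimate = 152,600 / 680 = 224.412 → $224.

$224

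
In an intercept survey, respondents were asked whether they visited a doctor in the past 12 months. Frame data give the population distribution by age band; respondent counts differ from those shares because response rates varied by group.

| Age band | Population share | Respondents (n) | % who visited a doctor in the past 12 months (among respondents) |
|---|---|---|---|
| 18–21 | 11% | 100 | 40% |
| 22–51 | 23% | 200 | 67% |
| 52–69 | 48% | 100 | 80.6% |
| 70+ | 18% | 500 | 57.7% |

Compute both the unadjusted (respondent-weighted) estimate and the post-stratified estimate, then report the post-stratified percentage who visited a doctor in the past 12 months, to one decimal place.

Unadjusted (pooled respondent) estimate weights by respondent counts:
  (100/900)×40 + (200/900)×67 + (100/900)×80.6 + (500/900)×57.7 = 60.3444%
Reweighting by population age band shares:
  0.11×40 + 0.23×67 + 0.48×80.6 + 0.18×57.7 = 68.884%

68.9%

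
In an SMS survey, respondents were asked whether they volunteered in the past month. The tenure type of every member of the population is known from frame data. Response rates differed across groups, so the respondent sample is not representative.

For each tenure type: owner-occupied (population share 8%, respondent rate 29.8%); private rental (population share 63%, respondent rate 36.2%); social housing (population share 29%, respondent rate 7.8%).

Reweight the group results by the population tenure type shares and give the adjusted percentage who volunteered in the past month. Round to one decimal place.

27.5%

Each cell contributes population-share × respondent value:
  owner-occupied: 0.08 × 29.8 = 2.384
  private rental: 0.63 × 36.2 = 22.806
  social housing: 0.29 × 7.8 = 2.262
Post-stratified estimate = 27.452 → 27.5%.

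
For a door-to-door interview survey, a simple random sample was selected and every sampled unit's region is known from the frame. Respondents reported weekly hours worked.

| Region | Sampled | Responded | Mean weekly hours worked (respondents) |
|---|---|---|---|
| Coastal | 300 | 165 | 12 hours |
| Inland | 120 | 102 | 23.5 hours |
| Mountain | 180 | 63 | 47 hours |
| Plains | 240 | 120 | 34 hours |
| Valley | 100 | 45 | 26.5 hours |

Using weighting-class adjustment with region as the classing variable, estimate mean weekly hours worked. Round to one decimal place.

Class response rates: Coastal 165/300 = 55%, Inland 102/120 = 85%, Mountain 63/180 = 35%, Plains 120/240 = 50%, Valley 45/100 = 45%.
Inverse-response-rate weighting restores each class to its sampled count, so class totals weight by n_sampled:
  Coastal: 300 × 12 = 3600
  Inland: 120 × 23.5 = 2820
  Mountain: 180 × 47 = 8460
  Plains: 240 × 34 = 8160
  Valley: 100 × 26.5 = 2650
Adjusted estimate = 25,690 / 940 = 27.3298 → 27.3.

27.3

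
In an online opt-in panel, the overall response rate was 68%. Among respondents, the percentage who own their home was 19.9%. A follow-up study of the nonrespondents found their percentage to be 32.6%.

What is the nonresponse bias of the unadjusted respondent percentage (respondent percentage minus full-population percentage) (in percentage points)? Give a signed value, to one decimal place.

Nonresponse fraction = 1 − 0.68 = 0.32.
Bias = (nonresponse fraction) × (respondent percentage − nonrespondent percentage)
     = 0.32 × (19.9 − 32.6) = 0.32 × -12.7 = -4.064.

-4.1 percentage points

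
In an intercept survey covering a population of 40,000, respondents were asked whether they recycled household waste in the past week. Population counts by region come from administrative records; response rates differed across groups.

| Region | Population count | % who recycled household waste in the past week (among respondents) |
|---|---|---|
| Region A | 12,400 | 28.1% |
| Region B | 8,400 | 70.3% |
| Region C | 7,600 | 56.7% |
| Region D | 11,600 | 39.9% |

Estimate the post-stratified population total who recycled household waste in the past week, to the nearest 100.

18,300

Apply each group's respondent rate to its population count:
  Region A: 12,400 × 28.1% = 3484.4
  Region B: 8,400 × 70.3% = 5905.2
  Region C: 7,600 × 56.7% = 4309.2
  Region D: 11,600 × 39.9% = 4628.4
Estimated total = 18327.2 → 18,300.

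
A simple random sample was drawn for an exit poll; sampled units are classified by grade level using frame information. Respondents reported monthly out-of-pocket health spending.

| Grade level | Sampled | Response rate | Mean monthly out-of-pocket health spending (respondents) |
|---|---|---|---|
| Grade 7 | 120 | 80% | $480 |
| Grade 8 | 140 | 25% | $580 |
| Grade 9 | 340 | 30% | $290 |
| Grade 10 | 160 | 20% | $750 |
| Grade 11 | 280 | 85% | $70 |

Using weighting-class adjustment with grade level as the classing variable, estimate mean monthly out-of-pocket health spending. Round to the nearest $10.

$360

With weight = n_sampled/n_responded per class, the weighted class total is n_sampled:
  Grade 7: 120 × 480 = 57,600
  Grade 8: 140 × 580 = 81,200
  Grade 9: 340 × 290 = 98,600
  Grade 10: 160 × 750 = 120,000
  Grade 11: 280 × 70 = 19,600
Adjusted estimate = 377,000 / 1,040 = 362.5 → $360.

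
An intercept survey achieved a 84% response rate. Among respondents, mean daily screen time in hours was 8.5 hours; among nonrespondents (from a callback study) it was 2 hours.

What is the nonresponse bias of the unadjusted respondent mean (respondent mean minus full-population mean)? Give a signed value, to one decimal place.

+1.0

Nonresponse fraction = 1 − 0.84 = 0.16.
Bias = (nonresponse fraction) × (respondent mean − nonrespondent mean)
     = 0.16 × (8.5 − 2) = 0.16 × 6.5 = 1.04.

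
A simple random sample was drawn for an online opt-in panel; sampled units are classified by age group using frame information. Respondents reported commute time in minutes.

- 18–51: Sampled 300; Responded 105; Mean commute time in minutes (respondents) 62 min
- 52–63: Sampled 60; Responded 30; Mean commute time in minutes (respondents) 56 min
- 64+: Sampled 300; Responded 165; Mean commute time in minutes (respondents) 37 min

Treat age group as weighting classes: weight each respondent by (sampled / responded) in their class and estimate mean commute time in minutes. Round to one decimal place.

50.1

Class response rates: 18–51 105/300 = 35%, 52–63 30/60 = 50%, 64+ 165/300 = 55%.
Each respondent's weight = sampled/responded in their class; summing within a class gives n_sampled, so:
  18–51: 300 × 62 = 18,600
  52–63: 60 × 56 = 3360
  64+: 300 × 37 = 11,100
Adjusted estimate = 33,060 / 660 = 50.0909 → 50.1.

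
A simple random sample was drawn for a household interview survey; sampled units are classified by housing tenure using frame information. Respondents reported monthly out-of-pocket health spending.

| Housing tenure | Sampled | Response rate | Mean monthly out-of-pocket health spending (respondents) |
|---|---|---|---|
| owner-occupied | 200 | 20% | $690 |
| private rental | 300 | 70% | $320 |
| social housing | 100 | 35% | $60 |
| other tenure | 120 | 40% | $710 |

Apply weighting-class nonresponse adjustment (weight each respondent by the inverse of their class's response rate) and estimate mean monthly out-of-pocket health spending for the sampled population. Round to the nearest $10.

$450

With weight = n_sampled/n_responded per class, the weighted class total is n_sampled:
  owner-occupied: 200 × 690 = 138,000
  private rental: 300 × 320 = 96,000
  social housing: 100 × 60 = 6000
  other tenure: 120 × 710 = 85,200
Adjusted estimate = 325,200 / 720 = 451.667 → $450.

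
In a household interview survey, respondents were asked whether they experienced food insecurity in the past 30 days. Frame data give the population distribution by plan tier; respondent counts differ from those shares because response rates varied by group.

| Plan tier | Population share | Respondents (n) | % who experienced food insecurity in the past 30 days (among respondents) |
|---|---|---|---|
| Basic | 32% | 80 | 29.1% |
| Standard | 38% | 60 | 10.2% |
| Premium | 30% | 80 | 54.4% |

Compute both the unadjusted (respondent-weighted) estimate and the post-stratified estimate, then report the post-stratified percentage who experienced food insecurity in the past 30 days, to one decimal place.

Without adjustment, the pooled respondent share is:
  (80/220)×29.1 + (60/220)×10.2 + (80/220)×54.4 = 33.1455%
Post-stratified estimate weights by population shares:
  0.32×29.1 + 0.38×10.2 + 0.3×54.4 = 29.508%

29.5%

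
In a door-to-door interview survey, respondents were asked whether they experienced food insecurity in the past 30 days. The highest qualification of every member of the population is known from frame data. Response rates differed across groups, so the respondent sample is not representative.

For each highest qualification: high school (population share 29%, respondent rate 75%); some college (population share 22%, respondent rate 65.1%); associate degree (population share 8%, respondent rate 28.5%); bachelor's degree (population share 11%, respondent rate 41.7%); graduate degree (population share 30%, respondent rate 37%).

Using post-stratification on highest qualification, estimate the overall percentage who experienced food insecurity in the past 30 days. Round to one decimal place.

Weight each group's respondent value by its population share:
  high school: 0.29 × 75 = 21.75
  some college: 0.22 × 65.1 = 14.322
  associate degree: 0.08 × 28.5 = 2.28
  bachelor's degree: 0.11 × 41.7 = 4.587
  graduate degree: 0.3 × 37 = 11.1
Post-stratified estimate = 54.039 → 54.0%.

54.0%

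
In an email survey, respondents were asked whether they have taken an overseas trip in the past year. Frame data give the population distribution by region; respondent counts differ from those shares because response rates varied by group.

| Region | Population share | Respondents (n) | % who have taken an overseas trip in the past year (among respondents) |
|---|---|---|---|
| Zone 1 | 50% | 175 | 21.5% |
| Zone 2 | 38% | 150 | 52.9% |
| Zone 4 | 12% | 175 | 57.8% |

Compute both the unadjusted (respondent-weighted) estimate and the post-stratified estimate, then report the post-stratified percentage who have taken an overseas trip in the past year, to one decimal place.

Without adjustment, the pooled respondent share is:
  (175/500)×21.5 + (150/500)×52.9 + (175/500)×57.8 = 43.625%
Post-stratified estimate weights by population shares:
  0.5×21.5 + 0.38×52.9 + 0.12×57.8 = 37.788%

37.8%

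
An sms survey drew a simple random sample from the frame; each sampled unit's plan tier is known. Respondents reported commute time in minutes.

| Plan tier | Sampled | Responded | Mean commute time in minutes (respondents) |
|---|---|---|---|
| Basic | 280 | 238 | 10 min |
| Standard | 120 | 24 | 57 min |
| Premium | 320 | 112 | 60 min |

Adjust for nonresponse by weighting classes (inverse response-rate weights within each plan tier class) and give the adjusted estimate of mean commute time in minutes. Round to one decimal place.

Class response rates: Basic 238/280 = 85%, Standard 24/120 = 20%, Premium 112/320 = 35%.
With weight = n_sampled/n_responded per class, the weighted class total is n_sampled:
  Basic: 280 × 10 = 2800
  Standard: 120 × 57 = 6840
  Premium: 320 × 60 = 19,200
Adjusted estimate = 28,840 / 720 = 40.0556 → 40.1.

40.1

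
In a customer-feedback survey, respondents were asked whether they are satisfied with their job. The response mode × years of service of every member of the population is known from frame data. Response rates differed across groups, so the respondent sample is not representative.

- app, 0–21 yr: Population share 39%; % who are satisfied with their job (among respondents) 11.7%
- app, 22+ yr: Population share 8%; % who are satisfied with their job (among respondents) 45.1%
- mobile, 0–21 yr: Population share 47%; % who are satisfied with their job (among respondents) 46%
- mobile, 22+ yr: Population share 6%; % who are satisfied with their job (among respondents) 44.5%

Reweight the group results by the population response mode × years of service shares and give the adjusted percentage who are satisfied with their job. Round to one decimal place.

32.5%

Weight each group's respondent value by its population share:
  app, 0–21 yr: 0.39 × 11.7 = 4.563
  app, 22+ yr: 0.08 × 45.1 = 3.608
  mobile, 0–21 yr: 0.47 × 46 = 21.62
  mobile, 22+ yr: 0.06 × 44.5 = 2.67
Post-stratified estimate = 32.461 → 32.5%.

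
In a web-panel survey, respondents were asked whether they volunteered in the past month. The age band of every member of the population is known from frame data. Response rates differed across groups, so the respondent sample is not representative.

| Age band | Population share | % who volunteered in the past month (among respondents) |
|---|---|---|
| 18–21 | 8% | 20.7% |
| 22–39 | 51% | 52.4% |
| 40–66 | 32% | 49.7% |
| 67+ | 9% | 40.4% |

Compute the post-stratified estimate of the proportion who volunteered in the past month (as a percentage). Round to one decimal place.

47.9%

Each cell contributes population-share × respondent value:
  18–21: 0.08 × 20.7 = 1.656
  22–39: 0.51 × 52.4 = 26.724
  40–66: 0.32 × 49.7 = 15.904
  67+: 0.09 × 40.4 = 3.636
Post-stratified estimate = 47.92 → 47.9%.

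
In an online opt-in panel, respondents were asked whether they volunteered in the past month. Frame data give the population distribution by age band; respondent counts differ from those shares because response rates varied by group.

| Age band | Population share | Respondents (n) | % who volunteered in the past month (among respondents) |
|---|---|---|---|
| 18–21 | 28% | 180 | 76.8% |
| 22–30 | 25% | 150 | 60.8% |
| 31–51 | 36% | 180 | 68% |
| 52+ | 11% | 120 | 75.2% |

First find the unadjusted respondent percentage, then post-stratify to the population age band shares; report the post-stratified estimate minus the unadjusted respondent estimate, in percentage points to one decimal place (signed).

-0.7 percentage points

Unadjusted (pooled respondent) estimate weights by respondent counts:
  (180/630)×76.8 + (150/630)×60.8 + (180/630)×68 + (120/630)×75.2 = 70.1714%
Post-stratified estimate weights by population shares:
  0.28×76.8 + 0.25×60.8 + 0.36×68 + 0.11×75.2 = 69.456%
Difference = 69.456 − 70.1714 = -0.7154 pp.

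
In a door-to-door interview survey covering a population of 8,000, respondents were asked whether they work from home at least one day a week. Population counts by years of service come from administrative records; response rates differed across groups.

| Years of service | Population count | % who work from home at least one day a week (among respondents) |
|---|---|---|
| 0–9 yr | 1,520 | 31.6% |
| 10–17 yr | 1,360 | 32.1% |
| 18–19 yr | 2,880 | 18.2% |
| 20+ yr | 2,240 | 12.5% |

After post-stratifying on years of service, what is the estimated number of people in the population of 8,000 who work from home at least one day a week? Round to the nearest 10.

1,720

Each cell contributes its population count × the respondent rate:
  0–9 yr: 1,520 × 31.6% = 480.32
  10–17 yr: 1,360 × 32.1% = 436.56
  18–19 yr: 2,880 × 18.2% = 524.16
  20+ yr: 2,240 × 12.5% = 280
Estimated total = 1721.04 → 1,720.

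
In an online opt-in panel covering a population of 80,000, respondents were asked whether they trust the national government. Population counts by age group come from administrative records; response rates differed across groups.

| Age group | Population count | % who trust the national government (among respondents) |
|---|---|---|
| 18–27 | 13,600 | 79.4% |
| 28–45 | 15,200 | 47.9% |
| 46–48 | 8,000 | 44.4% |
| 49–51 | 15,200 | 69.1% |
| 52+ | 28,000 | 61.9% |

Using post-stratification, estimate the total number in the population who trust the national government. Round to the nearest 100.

49,500

Estimated count per cell = population count × respondent percentage:
  18–27: 13,600 × 79.4% = 10798.4
  28–45: 15,200 × 47.9% = 7280.8
  46–48: 8,000 × 44.4% = 3552
  49–51: 15,200 × 69.1% = 10503.2
  52+: 28,000 × 61.9% = 17,332
Estimated total = 49466.4 → 49,500.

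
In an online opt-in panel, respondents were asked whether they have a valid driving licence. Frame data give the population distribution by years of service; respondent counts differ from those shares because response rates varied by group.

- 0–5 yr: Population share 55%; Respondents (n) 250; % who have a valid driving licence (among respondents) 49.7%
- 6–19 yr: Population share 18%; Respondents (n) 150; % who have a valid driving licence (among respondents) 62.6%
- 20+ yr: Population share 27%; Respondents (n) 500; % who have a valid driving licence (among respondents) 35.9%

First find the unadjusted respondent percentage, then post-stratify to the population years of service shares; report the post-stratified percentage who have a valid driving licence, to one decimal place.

Naive respondent-only estimate (weights = respondent counts):
  (250/900)×49.7 + (150/900)×62.6 + (500/900)×35.9 = 44.1833%
Post-stratified estimate weights by population shares:
  0.55×49.7 + 0.18×62.6 + 0.27×35.9 = 48.296%

48.3%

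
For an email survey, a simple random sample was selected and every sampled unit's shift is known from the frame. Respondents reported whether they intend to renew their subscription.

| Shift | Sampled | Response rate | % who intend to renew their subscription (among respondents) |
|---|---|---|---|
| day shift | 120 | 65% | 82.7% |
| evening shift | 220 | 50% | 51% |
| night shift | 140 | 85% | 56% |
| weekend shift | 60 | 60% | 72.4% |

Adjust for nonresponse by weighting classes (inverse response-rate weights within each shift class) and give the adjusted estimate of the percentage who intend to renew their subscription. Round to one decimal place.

61.7%

Weighting each respondent by the inverse class response rate inflates each class back to its sampled size, so the class weight is n_sampled:
  day shift: 120 × 82.7 = 9924
  evening shift: 220 × 51 = 11,220
  night shift: 140 × 56 = 7840
  weekend shift: 60 × 72.4 = 4344
Adjusted estimate = 33,328 / 540 = 61.7185 → 61.7%.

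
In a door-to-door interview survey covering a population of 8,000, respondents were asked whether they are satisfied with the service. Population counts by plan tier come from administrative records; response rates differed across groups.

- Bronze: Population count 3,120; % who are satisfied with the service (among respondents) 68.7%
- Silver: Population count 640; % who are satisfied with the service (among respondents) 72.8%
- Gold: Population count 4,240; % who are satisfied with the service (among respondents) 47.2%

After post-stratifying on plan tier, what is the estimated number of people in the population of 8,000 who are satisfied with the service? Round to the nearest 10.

Apply each group's respondent rate to its population count:
  Bronze: 3,120 × 68.7% = 2143.44
  Silver: 640 × 72.8% = 465.92
  Gold: 4,240 × 47.2% = 2001.28
Estimated total = 4610.64 → 4,610.

4,610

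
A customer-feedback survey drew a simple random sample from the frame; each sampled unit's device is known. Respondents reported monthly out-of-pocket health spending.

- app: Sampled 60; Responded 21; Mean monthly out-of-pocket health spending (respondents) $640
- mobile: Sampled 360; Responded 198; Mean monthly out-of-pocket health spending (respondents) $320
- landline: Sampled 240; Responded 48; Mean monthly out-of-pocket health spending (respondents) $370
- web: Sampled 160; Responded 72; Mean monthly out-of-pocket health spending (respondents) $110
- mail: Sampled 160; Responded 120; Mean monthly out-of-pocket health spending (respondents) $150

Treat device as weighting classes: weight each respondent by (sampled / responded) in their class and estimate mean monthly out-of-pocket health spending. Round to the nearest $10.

$290

Response rates by class: app 21/60 = 35%, mobile 198/360 = 55%, landline 48/240 = 20%, web 72/160 = 45%, mail 120/160 = 75%.
Each respondent's weight = sampled/responded in their class; summing within a class gives n_sampled, so:
  app: 60 × 640 = 38,400
  mobile: 360 × 320 = 115,200
  landline: 240 × 370 = 88,800
  web: 160 × 110 = 17,600
  mail: 160 × 150 = 24,000
Adjusted estimate = 284,000 / 980 = 289.796 → $290.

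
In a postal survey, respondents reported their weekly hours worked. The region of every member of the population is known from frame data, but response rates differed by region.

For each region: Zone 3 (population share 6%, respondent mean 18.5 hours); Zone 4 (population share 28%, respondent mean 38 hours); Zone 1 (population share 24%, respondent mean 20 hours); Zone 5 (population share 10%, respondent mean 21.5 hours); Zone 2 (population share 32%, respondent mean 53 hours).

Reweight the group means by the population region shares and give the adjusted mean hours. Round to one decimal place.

35.7

Weight each group's respondent value by its population share:
  Zone 3: 0.06 × 18.5 = 1.11
  Zone 4: 0.28 × 38 = 10.64
  Zone 1: 0.24 × 20 = 4.8
  Zone 5: 0.1 × 21.5 = 2.15
  Zone 2: 0.32 × 53 = 16.96
Post-stratified estimate = 35.66 → 35.7.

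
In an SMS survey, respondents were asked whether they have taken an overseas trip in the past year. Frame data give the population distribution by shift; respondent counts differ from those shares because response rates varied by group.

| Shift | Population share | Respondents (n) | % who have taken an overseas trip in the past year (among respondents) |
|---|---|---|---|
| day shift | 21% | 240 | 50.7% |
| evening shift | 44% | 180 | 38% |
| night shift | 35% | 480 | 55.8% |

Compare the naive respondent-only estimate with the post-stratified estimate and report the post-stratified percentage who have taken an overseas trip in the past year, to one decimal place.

46.9%

Without adjustment, the pooled respondent share is:
  (240/900)×50.7 + (180/900)×38 + (480/900)×55.8 = 50.88%
Post-stratified estimate weights by population shares:
  0.21×50.7 + 0.44×38 + 0.35×55.8 = 46.897%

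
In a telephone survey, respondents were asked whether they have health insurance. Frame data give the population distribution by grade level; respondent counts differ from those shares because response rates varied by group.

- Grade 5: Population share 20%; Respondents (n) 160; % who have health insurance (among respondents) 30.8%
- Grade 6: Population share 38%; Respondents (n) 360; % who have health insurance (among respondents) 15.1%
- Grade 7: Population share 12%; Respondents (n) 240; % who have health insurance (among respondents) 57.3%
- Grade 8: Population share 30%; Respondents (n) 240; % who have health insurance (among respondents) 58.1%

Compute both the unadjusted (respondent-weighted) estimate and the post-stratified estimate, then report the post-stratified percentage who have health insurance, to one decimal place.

36.2%

Unadjusted (pooled respondent) estimate weights by respondent counts:
  (160/1000)×30.8 + (360/1000)×15.1 + (240/1000)×57.3 + (240/1000)×58.1 = 38.06%
Reweighting by population grade level shares:
  0.2×30.8 + 0.38×15.1 + 0.12×57.3 + 0.3×58.1 = 36.204%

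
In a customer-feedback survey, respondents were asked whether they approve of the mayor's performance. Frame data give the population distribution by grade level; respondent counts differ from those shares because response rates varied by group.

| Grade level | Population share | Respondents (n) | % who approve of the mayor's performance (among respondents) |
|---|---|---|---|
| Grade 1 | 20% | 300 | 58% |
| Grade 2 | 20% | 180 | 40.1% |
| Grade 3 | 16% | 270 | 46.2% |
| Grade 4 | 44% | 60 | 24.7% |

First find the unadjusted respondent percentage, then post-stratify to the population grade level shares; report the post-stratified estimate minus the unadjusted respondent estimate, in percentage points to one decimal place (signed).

Naive respondent-only estimate (weights = respondent counts):
  (300/810)×58 + (180/810)×40.1 + (270/810)×46.2 + (60/810)×24.7 = 47.6222%
Reweighting by population grade level shares:
  0.2×58 + 0.2×40.1 + 0.16×46.2 + 0.44×24.7 = 37.88%
Difference = 37.88 − 47.6222 = -9.7422 pp.

-9.7 percentage points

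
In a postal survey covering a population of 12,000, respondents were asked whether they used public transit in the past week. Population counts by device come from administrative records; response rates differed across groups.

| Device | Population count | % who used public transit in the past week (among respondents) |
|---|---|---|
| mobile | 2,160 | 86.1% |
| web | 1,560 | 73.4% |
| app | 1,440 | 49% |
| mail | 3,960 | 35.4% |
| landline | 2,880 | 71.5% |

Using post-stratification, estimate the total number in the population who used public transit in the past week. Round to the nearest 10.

Estimated count per cell = population count × respondent percentage:
  mobile: 2,160 × 86.1% = 1859.76
  web: 1,560 × 73.4% = 1145.04
  app: 1,440 × 49% = 705.6
  mail: 3,960 × 35.4% = 1401.84
  landline: 2,880 × 71.5% = 2059.2
Estimated total = 7171.44 → 7,170.

7,170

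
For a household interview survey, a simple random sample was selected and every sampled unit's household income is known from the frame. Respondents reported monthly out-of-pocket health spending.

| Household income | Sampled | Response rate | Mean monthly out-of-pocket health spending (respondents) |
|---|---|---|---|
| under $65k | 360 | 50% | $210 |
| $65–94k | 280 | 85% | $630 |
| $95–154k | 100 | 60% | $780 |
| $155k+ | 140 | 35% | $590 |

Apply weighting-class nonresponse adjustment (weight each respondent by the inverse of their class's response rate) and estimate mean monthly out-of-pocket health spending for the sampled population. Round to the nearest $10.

With weight = n_sampled/n_responded per class, the weighted class total is n_sampled:
  under $65k: 360 × 210 = 75,600
  $65–94k: 280 × 630 = 176,400
  $95–154k: 100 × 780 = 78,000
  $155k+: 140 × 590 = 82,600
Adjusted estimate = 412,600 / 880 = 468.864 → $470.

$470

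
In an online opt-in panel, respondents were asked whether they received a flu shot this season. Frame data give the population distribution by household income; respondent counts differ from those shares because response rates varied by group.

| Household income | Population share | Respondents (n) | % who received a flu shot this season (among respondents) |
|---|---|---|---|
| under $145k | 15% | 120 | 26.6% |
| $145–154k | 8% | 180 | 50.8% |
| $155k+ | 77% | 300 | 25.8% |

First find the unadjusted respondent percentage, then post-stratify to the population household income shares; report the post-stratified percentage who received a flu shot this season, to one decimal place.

27.9%

Without adjustment, the pooled respondent share is:
  (120/600)×26.6 + (180/600)×50.8 + (300/600)×25.8 = 33.46%
Post-stratifying to population shares instead:
  0.15×26.6 + 0.08×50.8 + 0.77×25.8 = 27.92%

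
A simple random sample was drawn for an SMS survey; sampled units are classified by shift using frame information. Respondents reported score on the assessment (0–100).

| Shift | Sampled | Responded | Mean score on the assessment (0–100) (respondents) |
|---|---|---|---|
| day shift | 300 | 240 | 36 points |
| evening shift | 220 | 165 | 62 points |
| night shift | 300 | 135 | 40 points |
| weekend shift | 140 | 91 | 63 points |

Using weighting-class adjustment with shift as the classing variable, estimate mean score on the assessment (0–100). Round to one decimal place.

47.1

Response rates by class: day shift 240/300 = 80%, evening shift 165/220 = 75%, night shift 135/300 = 45%, weekend shift 91/140 = 65%.
Each respondent's weight = sampled/responded in their class; summing within a class gives n_sampled, so:
  day shift: 300 × 36 = 10,800
  evening shift: 220 × 62 = 13,640
  night shift: 300 × 40 = 12,000
  weekend shift: 140 × 63 = 8820
Adjusted estimate = 45,260 / 960 = 47.1458 → 47.1.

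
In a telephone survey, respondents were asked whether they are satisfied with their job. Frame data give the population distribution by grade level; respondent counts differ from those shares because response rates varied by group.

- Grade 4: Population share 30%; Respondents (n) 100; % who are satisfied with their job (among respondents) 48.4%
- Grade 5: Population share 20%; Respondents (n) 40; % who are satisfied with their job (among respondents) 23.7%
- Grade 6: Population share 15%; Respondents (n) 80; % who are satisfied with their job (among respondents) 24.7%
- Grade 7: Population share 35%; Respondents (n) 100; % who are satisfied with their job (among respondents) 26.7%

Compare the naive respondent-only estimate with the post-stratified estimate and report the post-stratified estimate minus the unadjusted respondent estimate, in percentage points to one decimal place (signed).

-0.3 percentage points

Without adjustment, the pooled respondent share is:
  (100/320)×48.4 + (40/320)×23.7 + (80/320)×24.7 + (100/320)×26.7 = 32.6063%
Reweighting by population grade level shares:
  0.3×48.4 + 0.2×23.7 + 0.15×24.7 + 0.35×26.7 = 32.31%
Difference = 32.31 − 32.6063 = -0.2963 pp.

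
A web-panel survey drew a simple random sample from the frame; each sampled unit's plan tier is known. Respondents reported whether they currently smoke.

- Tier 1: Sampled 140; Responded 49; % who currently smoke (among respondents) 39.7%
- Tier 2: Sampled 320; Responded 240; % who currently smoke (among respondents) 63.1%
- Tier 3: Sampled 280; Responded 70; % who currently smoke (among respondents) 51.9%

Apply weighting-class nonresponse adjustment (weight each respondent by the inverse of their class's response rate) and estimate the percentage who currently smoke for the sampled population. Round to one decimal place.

Response rates by class: Tier 1 49/140 = 35%, Tier 2 240/320 = 75%, Tier 3 70/280 = 25%.
Weighting each respondent by the inverse class response rate inflates each class back to its sampled size, so the class weight is n_sampled:
  Tier 1: 140 × 39.7 = 5558
  Tier 2: 320 × 63.1 = 20,192
  Tier 3: 280 × 51.9 = 14,532
Adjusted estimate = 40,282 / 740 = 54.4351 → 54.4%.

54.4%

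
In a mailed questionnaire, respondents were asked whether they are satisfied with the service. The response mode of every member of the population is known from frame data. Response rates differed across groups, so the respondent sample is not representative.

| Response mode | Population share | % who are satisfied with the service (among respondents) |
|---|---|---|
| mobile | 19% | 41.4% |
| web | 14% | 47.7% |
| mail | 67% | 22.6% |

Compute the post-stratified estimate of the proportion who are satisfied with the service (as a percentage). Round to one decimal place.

Post-stratification weights by population share, not respondent share:
  mobile: 0.19 × 41.4 = 7.866
  web: 0.14 × 47.7 = 6.678
  mail: 0.67 × 22.6 = 15.142
Post-stratified estimate = 29.686 → 29.7%.

29.7%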